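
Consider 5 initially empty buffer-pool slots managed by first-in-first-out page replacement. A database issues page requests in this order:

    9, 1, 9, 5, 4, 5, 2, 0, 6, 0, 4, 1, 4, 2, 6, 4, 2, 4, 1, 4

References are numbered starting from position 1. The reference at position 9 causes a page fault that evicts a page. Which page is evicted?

1

pos 1: 9 -> miss, frames [9]
pos 2: 1 -> miss, frames [9, 1]
pos 3: 9 -> hit
pos 4: 5 -> miss, frames [9, 1, 5]
pos 5: 4 -> miss, frames [9, 1, 5, 4]
pos 6: 5 -> hit
pos 7: 2 -> miss, frames [9, 1, 5, 4, 2]
pos 8: 0 -> miss, evict 9, frames [1, 5, 4, 2, 0]
pos 9: 6 -> miss, evict 1, frames [5, 4, 2, 0, 6]
At position 9, page 1 is evicted.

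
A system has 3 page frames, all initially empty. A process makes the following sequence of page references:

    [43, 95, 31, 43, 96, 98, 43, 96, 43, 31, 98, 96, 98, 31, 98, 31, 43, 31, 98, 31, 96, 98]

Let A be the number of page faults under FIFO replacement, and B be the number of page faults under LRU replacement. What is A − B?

3

Under FIFO: F F F . F F F . . F . F F . . . F F . . F F → 13 faults.
Under LRU: F F F . F F . . . F F F . . . . F . . . F . → 10 faults.
A − B = 13 − 10 = 3.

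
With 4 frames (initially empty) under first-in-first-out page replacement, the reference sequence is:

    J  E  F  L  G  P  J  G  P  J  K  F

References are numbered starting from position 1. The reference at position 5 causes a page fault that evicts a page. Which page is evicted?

pos 1: J: miss, frames [J]
pos 2: E: miss, frames [J, E]
pos 3: F: miss, frames [J, E, F]
pos 4: L: miss, frames [J, E, F, L]
pos 5: G: miss, evict J, frames [E, F, L, G]
At position 5, page J is evicted.

J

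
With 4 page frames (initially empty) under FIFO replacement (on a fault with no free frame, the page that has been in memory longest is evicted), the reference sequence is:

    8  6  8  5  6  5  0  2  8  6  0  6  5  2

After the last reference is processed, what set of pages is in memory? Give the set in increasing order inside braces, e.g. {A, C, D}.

8 → miss, frames (8)
6 → miss, frames (8 6)
8 → hit
5 → miss, frames (8 6 5)
6 → hit
5 → hit
0 → miss, frames (8 6 5 0)
2 → miss, evict 8, frames (6 5 0 2)
8 → miss, evict 6, frames (5 0 2 8)
6 → miss, evict 5, frames (0 2 8 6)
0 → hit
6 → hit
5 → miss, evict 0, frames (2 8 6 5)
2 → hit

{2, 5, 6, 8}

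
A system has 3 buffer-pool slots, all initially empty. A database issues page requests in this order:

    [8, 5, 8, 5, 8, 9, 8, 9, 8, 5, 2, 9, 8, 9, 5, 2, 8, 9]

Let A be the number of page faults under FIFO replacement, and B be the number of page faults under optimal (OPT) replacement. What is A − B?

1

Under FIFO: F F . . . F . . . . F . F . F . . F → 7 faults.
Under OPT: F F . . . F . . . . F . . . F . . F → 6 faults.
A − B = 7 − 6 = 1.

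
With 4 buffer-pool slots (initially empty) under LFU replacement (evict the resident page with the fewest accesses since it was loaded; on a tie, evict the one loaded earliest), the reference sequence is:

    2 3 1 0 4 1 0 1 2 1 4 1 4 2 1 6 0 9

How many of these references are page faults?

2 -> fault, frames {2}
3 -> fault, frames {2,3}
1 -> fault, frames {2,3,1}
0 -> fault, frames {2,3,1,0}
4 -> fault, evict 2, frames {3,1,0,4}
1 -> hit
0 -> hit
1 -> hit
2 -> fault, evict 3, frames {1,0,4,2}
1 -> hit
4 -> hit
1 -> hit
4 -> hit
2 -> hit
1 -> hit
6 -> fault, evict 0, frames {1,4,2,6}
0 -> fault, evict 6, frames {1,4,2,0}
9 -> fault, evict 0, frames {1,4,2,9}
Page faults: 9.

9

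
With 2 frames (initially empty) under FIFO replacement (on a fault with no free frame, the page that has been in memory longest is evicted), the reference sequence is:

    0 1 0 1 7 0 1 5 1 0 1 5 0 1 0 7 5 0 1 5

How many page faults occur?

0: miss, frames [0]
1: miss, frames [0, 1]
0: hit
1: hit
7: miss, evict 0, frames [1, 7]
0: miss, evict 1, frames [7, 0]
1: miss, evict 7, frames [0, 1]
5: miss, evict 0, frames [1, 5]
1: hit
0: miss, evict 1, frames [5, 0]
1: miss, evict 5, frames [0, 1]
5: miss, evict 0, frames [1, 5]
0: miss, evict 1, frames [5, 0]
1: miss, evict 5, frames [0, 1]
0: hit
7: miss, evict 0, frames [1, 7]
5: miss, evict 1, frames [7, 5]
0: miss, evict 7, frames [5, 0]
1: miss, evict 5, frames [0, 1]
5: miss, evict 0, frames [1, 5]
Page faults: 16.

16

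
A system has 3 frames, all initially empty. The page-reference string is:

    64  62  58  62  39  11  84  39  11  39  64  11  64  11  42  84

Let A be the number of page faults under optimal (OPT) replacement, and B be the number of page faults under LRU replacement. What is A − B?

Under OPT: F F F . F F F . . . F . . . F . → 8 faults.
Under LRU: F F F . F F F . . . F . . . F F → 9 faults.
A − B = 8 − 9 = -1.

-1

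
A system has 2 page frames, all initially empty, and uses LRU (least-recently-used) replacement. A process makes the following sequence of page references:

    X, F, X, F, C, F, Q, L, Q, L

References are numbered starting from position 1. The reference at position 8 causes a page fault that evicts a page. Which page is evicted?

pos 1: X -> fault, frames (X)
pos 2: F -> fault, frames (X F)
pos 3: X -> hit
pos 4: F -> hit
pos 5: C -> fault, evict X, frames (F C)
pos 6: F -> hit
pos 7: Q -> fault, evict C, frames (F Q)
pos 8: L -> fault, evict F, frames (Q L)
At position 8, page F is evicted.

F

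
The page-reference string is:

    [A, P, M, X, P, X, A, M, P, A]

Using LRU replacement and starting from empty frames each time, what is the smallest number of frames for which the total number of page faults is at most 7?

f=1: 10 faults
f=2: 9 faults
f=3: 7 faults
f=4: 4 faults
Smallest f with faults ≤ 7 is 3.

3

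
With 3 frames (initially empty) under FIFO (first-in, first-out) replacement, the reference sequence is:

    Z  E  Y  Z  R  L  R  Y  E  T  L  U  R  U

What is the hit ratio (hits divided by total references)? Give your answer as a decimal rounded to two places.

0.36

Z: fault, frames (Z)
E: fault, frames (Z E)
Y: fault, frames (Z E Y)
Z: hit
R: fault, evict Z, frames (E Y R)
L: fault, evict E, frames (Y R L)
R: hit
Y: hit
E: fault, evict Y, frames (R L E)
T: fault, evict R, frames (L E T)
L: hit
U: fault, evict L, frames (E T U)
R: fault, evict E, frames (T U R)
U: hit
Hits: 5 of 14 references → 5/14 = 0.3571.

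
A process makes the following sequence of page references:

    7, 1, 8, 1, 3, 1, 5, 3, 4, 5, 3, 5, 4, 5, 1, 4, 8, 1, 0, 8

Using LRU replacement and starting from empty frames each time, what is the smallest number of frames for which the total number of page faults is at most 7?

f=1: 20 faults
f=2: 16 faults
f=3: 9 faults
f=4: 8 faults
f=5: 7 faults
f=6: 7 faults
f=7: 7 faults
Smallest f with faults ≤ 7 is 5.

5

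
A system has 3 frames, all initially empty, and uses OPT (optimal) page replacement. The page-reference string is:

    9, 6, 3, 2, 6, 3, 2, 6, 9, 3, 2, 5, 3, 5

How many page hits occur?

8

9 -> fault, frames (9)
6 -> fault, frames (9 6)
3 -> fault, frames (9 6 3)
2 -> fault, evict 9, frames (6 3 2)
6 -> hit
3 -> hit
2 -> hit
6 -> hit
9 -> fault, evict 6, frames (3 2 9)
3 -> hit
2 -> hit
5 -> fault, evict 9, frames (3 2 5)
3 -> hit
5 -> hit
Hits: 8.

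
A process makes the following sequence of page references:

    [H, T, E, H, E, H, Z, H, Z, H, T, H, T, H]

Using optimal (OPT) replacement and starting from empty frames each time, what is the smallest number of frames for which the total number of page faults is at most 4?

f=1: 14 faults
f=2: 5 faults
f=3: 4 faults
f=4: 4 faults
Smallest f with faults ≤ 4 is 3.

3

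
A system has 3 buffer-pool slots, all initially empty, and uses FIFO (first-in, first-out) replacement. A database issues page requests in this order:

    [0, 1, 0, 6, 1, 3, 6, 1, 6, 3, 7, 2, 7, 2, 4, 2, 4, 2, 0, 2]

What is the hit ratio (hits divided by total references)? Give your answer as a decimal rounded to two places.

0.60

0 -> miss, frames [0]
1 -> miss, frames [0, 1]
0 -> hit
6 -> miss, frames [0, 1, 6]
1 -> hit
3 -> miss, evict 0, frames [1, 6, 3]
6 -> hit
1 -> hit
6 -> hit
3 -> hit
7 -> miss, evict 1, frames [6, 3, 7]
2 -> miss, evict 6, frames [3, 7, 2]
7 -> hit
2 -> hit
4 -> miss, evict 3, frames [7, 2, 4]
2 -> hit
4 -> hit
2 -> hit
0 -> miss, evict 7, frames [2, 4, 0]
2 -> hit
Hits: 12 of 20 references → 12/20 = 0.6000.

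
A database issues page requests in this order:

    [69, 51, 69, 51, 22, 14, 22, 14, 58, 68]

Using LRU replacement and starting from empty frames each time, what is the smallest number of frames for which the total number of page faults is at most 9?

2

f=1: 10 faults
f=2: 6 faults
f=3: 6 faults
f=4: 6 faults
f=5: 6 faults
f=6: 6 faults
Smallest f with faults ≤ 9 is 2.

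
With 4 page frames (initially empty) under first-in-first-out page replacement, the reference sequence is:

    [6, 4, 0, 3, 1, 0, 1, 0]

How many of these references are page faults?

5

6 -> fault, frames {6}
4 -> fault, frames {6,4}
0 -> fault, frames {6,4,0}
3 -> fault, frames {6,4,0,3}
1 -> fault, evict 6, frames {4,0,3,1}
0 -> hit
1 -> hit
0 -> hit
Page faults: 5.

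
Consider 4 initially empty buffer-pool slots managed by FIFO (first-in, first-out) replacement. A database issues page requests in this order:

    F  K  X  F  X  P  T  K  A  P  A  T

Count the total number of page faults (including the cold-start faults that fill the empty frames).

F → miss, frames {F}
K → miss, frames {F,K}
X → miss, frames {F,K,X}
F → hit
X → hit
P → miss, frames {F,K,X,P}
T → miss, evict F, frames {K,X,P,T}
K → hit
A → miss, evict K, frames {X,P,T,A}
P → hit
A → hit
T → hit
Page faults: 6.

6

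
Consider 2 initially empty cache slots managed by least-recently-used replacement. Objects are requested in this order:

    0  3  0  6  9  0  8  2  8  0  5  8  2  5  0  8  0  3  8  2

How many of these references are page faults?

0: fault, frames {0}
3: fault, frames {0,3}
0: hit
6: fault, evict 3, frames {0,6}
9: fault, evict 0, frames {6,9}
0: fault, evict 6, frames {9,0}
8: fault, evict 9, frames {0,8}
2: fault, evict 0, frames {8,2}
8: hit
0: fault, evict 2, frames {8,0}
5: fault, evict 8, frames {0,5}
8: fault, evict 0, frames {5,8}
2: fault, evict 5, frames {8,2}
5: fault, evict 8, frames {2,5}
0: fault, evict 2, frames {5,0}
8: fault, evict 5, frames {0,8}
0: hit
3: fault, evict 8, frames {0,3}
8: fault, evict 0, frames {3,8}
2: fault, evict 3, frames {8,2}
Page faults: 17.

17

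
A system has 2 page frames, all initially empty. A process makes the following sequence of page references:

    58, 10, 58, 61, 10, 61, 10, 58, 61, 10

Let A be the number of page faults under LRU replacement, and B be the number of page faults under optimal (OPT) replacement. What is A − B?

2

Under LRU: F F . F F . . F F F → 7 faults.
Under OPT: F F . F . . . F . F → 5 faults.
A − B = 7 − 5 = 2.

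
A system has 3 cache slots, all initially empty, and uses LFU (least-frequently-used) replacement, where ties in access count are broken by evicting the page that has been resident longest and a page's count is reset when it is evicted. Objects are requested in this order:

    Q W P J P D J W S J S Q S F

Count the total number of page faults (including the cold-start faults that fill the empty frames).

Q: fault, frames {Q}
W: fault, frames {Q,W}
P: fault, frames {Q,W,P}
J: fault, evict Q, frames {W,P,J}
P: hit
D: fault, evict W, frames {P,J,D}
J: hit
W: fault, evict D, frames {P,J,W}
S: fault, evict W, frames {P,J,S}
J: hit
S: hit
Q: fault, evict P, frames {J,S,Q}
S: hit
F: fault, evict Q, frames {J,S,F}
Page faults: 9.

9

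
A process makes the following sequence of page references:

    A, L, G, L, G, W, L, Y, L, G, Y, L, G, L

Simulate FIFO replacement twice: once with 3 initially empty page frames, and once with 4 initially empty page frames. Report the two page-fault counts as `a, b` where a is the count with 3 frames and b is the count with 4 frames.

3 frames: F F F . . F . F F F . . . . → 7 faults.
4 frames: F F F . . F . F . . . . . . → 5 faults.
5 < 7: adding a frame reduced faults, as is typical.

7, 5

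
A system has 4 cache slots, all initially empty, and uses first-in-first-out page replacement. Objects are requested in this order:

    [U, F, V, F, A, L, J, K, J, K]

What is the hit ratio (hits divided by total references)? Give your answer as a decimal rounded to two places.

U → fault, frames {U}
F → fault, frames {U,F}
V → fault, frames {U,F,V}
F → hit
A → fault, frames {U,F,V,A}
L → fault, evict U, frames {F,V,A,L}
J → fault, evict F, frames {V,A,L,J}
K → fault, evict V, frames {A,L,J,K}
J → hit
K → hit
Hits: 3 of 10 references → 3/10 = 0.3000.

0.30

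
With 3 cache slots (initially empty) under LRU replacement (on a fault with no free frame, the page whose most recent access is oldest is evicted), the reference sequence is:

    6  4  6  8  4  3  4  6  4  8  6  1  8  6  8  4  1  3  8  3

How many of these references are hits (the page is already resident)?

6: miss, frames {6}
4: miss, frames {6,4}
6: hit
8: miss, frames {4,6,8}
4: hit
3: miss, evict 6, frames {8,4,3}
4: hit
6: miss, evict 8, frames {3,4,6}
4: hit
8: miss, evict 3, frames {6,4,8}
6: hit
1: miss, evict 4, frames {8,6,1}
8: hit
6: hit
8: hit
4: miss, evict 1, frames {6,8,4}
1: miss, evict 6, frames {8,4,1}
3: miss, evict 8, frames {4,1,3}
8: miss, evict 4, frames {1,3,8}
3: hit
Hits: 9.

9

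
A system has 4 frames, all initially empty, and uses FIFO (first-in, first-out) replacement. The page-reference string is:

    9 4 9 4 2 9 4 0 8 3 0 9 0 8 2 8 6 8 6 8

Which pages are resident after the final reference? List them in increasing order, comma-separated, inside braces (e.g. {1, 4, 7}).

{2, 6, 8, 9}

9 -> miss, frames (9)
4 -> miss, frames (9 4)
9 -> hit
4 -> hit
2 -> miss, frames (9 4 2)
9 -> hit
4 -> hit
0 -> miss, frames (9 4 2 0)
8 -> miss, evict 9, frames (4 2 0 8)
3 -> miss, evict 4, frames (2 0 8 3)
0 -> hit
9 -> miss, evict 2, frames (0 8 3 9)
0 -> hit
8 -> hit
2 -> miss, evict 0, frames (8 3 9 2)
8 -> hit
6 -> miss, evict 8, frames (3 9 2 6)
8 -> miss, evict 3, frames (9 2 6 8)
6 -> hit
8 -> hit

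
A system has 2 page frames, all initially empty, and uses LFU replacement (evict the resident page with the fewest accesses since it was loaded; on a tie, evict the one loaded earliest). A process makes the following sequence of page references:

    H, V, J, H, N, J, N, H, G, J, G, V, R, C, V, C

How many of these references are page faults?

H: miss, frames (H)
V: miss, frames (H V)
J: miss, evict H, frames (V J)
H: miss, evict V, frames (J H)
N: miss, evict J, frames (H N)
J: miss, evict H, frames (N J)
N: hit
H: miss, evict J, frames (N H)
G: miss, evict H, frames (N G)
J: miss, evict G, frames (N J)
G: miss, evict J, frames (N G)
V: miss, evict G, frames (N V)
R: miss, evict V, frames (N R)
C: miss, evict R, frames (N C)
V: miss, evict C, frames (N V)
C: miss, evict V, frames (N C)
Page faults: 15.

15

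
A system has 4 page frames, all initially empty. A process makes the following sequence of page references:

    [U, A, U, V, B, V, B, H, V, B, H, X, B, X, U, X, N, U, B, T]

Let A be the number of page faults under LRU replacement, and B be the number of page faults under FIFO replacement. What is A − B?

Under LRU: F F . F F . . F . . . F . . F . F . . F → 9 faults.
Under FIFO: F F . F F . . F . . . F . . F . F . F F → 10 faults.
A − B = 9 − 10 = -1.

-1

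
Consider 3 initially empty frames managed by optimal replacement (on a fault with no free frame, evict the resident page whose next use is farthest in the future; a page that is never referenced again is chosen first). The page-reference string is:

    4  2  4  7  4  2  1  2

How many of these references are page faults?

4 → miss, frames (4)
2 → miss, frames (4 2)
4 → hit
7 → miss, frames (4 2 7)
4 → hit
2 → hit
1 → miss, evict 7, frames (4 2 1)
2 → hit
Page faults: 4.

4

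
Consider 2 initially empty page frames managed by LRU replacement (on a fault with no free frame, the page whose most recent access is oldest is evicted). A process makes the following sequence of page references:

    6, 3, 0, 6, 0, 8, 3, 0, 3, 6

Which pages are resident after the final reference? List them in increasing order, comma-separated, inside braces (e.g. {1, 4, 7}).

6 -> miss, frames {6}
3 -> miss, frames {6,3}
0 -> miss, evict 6, frames {3,0}
6 -> miss, evict 3, frames {0,6}
0 -> hit
8 -> miss, evict 6, frames {0,8}
3 -> miss, evict 0, frames {8,3}
0 -> miss, evict 8, frames {3,0}
3 -> hit
6 -> miss, evict 0, frames {3,6}

{3, 6}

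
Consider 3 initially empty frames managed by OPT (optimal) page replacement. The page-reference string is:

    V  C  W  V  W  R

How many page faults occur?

4

V: fault, frames [V]
C: fault, frames [V, C]
W: fault, frames [V, C, W]
V: hit
W: hit
R: fault, evict W, frames [V, C, R]
Page faults: 4.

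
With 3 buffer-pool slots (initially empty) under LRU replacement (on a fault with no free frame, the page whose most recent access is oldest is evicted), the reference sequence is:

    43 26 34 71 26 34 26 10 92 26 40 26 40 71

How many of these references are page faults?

8

43: miss, frames (43)
26: miss, frames (43 26)
34: miss, frames (43 26 34)
71: miss, evict 43, frames (26 34 71)
26: hit
34: hit
26: hit
10: miss, evict 71, frames (34 26 10)
92: miss, evict 34, frames (26 10 92)
26: hit
40: miss, evict 10, frames (92 26 40)
26: hit
40: hit
71: miss, evict 92, frames (26 40 71)
Page faults: 8.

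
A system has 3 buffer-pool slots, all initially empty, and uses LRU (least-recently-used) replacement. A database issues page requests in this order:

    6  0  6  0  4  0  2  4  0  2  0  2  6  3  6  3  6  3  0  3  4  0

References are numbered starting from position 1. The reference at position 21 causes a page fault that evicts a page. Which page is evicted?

6

pos 1: 6: fault, frames (6)
pos 2: 0: fault, frames (6 0)
pos 3: 6: hit
pos 4: 0: hit
pos 5: 4: fault, frames (6 0 4)
pos 6: 0: hit
pos 7: 2: fault, evict 6, frames (4 0 2)
pos 8: 4: hit
pos 9: 0: hit
pos 10: 2: hit
pos 11: 0: hit
pos 12: 2: hit
pos 13: 6: fault, evict 4, frames (0 2 6)
pos 14: 3: fault, evict 0, frames (2 6 3)
pos 15: 6: hit
pos 16: 3: hit
pos 17: 6: hit
pos 18: 3: hit
pos 19: 0: fault, evict 2, frames (6 3 0)
pos 20: 3: hit
pos 21: 4: fault, evict 6, frames (0 3 4)
At position 21, page 6 is evicted.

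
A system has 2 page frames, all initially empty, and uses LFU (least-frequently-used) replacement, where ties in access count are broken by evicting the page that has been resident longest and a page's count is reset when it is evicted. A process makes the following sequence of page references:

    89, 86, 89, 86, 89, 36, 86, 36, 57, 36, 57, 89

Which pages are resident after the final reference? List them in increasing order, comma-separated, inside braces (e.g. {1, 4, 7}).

89 -> miss, frames [89]
86 -> miss, frames [89, 86]
89 -> hit
86 -> hit
89 -> hit
36 -> miss, evict 86, frames [89, 36]
86 -> miss, evict 36, frames [89, 86]
36 -> miss, evict 86, frames [89, 36]
57 -> miss, evict 36, frames [89, 57]
36 -> miss, evict 57, frames [89, 36]
57 -> miss, evict 36, frames [89, 57]
89 -> hit

{57, 89}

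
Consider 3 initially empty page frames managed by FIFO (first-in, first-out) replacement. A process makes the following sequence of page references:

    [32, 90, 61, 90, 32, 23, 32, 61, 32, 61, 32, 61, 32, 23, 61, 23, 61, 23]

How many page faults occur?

5

32 -> miss, frames {32}
90 -> miss, frames {32,90}
61 -> miss, frames {32,90,61}
90 -> hit
32 -> hit
23 -> miss, evict 32, frames {90,61,23}
32 -> miss, evict 90, frames {61,23,32}
61 -> hit
32 -> hit
61 -> hit
32 -> hit
61 -> hit
32 -> hit
23 -> hit
61 -> hit
23 -> hit
61 -> hit
23 -> hit
Page faults: 5.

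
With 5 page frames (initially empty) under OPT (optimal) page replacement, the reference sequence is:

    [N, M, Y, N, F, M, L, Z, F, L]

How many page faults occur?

N → fault, frames (N)
M → fault, frames (N M)
Y → fault, frames (N M Y)
N → hit
F → fault, frames (N M Y F)
M → hit
L → fault, frames (N M Y F L)
Z → fault, evict Y, frames (N M F L Z)
F → hit
L → hit
Page faults: 6.

6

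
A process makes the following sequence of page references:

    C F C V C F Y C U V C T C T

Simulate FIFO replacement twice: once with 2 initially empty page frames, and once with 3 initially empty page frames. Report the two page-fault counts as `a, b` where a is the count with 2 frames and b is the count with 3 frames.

11, 9

2 frames: F F . F F F F F F F F F . . → 11 faults.
3 frames: F F . F . . F F F F . F F . → 9 faults.
9 < 11: adding a frame reduced faults, as is typical.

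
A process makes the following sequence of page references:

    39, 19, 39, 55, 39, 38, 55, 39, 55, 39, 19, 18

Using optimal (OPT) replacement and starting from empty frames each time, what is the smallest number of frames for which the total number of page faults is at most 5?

f=1: 12 faults
f=2: 7 faults
f=3: 6 faults
f=4: 5 faults
f=5: 5 faults
Smallest f with faults ≤ 5 is 4.

4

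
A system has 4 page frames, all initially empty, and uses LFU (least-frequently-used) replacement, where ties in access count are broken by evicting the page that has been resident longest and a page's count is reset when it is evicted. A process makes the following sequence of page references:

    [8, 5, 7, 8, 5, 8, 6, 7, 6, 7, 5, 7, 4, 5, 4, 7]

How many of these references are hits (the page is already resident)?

11

8 → miss, frames (8)
5 → miss, frames (8 5)
7 → miss, frames (8 5 7)
8 → hit
5 → hit
8 → hit
6 → miss, frames (8 5 7 6)
7 → hit
6 → hit
7 → hit
5 → hit
7 → hit
4 → miss, evict 6, frames (8 5 7 4)
5 → hit
4 → hit
7 → hit
Hits: 11.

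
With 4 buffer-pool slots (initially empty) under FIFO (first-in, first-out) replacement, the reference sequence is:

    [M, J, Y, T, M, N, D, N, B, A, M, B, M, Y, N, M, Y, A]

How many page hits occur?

M: miss, frames [M]
J: miss, frames [M, J]
Y: miss, frames [M, J, Y]
T: miss, frames [M, J, Y, T]
M: hit
N: miss, evict M, frames [J, Y, T, N]
D: miss, evict J, frames [Y, T, N, D]
N: hit
B: miss, evict Y, frames [T, N, D, B]
A: miss, evict T, frames [N, D, B, A]
M: miss, evict N, frames [D, B, A, M]
B: hit
M: hit
Y: miss, evict D, frames [B, A, M, Y]
N: miss, evict B, frames [A, M, Y, N]
M: hit
Y: hit
A: hit
Hits: 7.

7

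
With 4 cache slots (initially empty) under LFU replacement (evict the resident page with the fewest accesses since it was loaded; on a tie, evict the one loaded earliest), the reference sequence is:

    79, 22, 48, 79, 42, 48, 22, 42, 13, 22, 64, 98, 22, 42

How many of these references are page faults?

79 -> fault, frames (79)
22 -> fault, frames (79 22)
48 -> fault, frames (79 22 48)
79 -> hit
42 -> fault, frames (79 22 48 42)
48 -> hit
22 -> hit
42 -> hit
13 -> fault, evict 79, frames (22 48 42 13)
22 -> hit
64 -> fault, evict 13, frames (22 48 42 64)
98 -> fault, evict 64, frames (22 48 42 98)
22 -> hit
42 -> hit
Page faults: 7.

7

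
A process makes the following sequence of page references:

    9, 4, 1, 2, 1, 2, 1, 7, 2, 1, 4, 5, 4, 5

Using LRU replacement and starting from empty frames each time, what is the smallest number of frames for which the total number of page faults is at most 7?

f=1: 14 faults
f=2: 9 faults
f=3: 7 faults
f=4: 6 faults
f=5: 6 faults
f=6: 6 faults
Smallest f with faults ≤ 7 is 3.

3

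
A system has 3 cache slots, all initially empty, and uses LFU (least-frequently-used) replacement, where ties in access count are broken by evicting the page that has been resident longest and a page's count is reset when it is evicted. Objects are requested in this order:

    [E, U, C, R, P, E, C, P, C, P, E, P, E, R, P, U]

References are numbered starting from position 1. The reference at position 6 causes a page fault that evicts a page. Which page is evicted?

pos 1: E: miss, frames (E)
pos 2: U: miss, frames (E U)
pos 3: C: miss, frames (E U C)
pos 4: R: miss, evict E, frames (U C R)
pos 5: P: miss, evict U, frames (C R P)
pos 6: E: miss, evict C, frames (R P E)
At position 6, page C is evicted.

C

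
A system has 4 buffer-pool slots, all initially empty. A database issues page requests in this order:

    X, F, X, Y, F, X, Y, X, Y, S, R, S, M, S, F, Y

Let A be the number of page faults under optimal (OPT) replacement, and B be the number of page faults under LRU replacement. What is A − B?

-2

Under OPT: F F . F . . . . . F F . F . . . → 6 faults.
Under LRU: F F . F . . . . . F F . F . F F → 8 faults.
A − B = 6 − 8 = -2.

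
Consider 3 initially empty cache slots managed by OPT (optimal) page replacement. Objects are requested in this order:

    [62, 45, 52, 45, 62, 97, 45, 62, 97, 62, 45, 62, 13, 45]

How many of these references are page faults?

5

62: fault, frames [62]
45: fault, frames [62, 45]
52: fault, frames [62, 45, 52]
45: hit
62: hit
97: fault, evict 52, frames [62, 45, 97]
45: hit
62: hit
97: hit
62: hit
45: hit
62: hit
13: fault, evict 97, frames [62, 45, 13]
45: hit
Page faults: 5.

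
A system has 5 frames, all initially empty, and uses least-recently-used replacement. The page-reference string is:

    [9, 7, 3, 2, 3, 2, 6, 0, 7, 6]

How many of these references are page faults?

9: miss, frames [9]
7: miss, frames [9, 7]
3: miss, frames [9, 7, 3]
2: miss, frames [9, 7, 3, 2]
3: hit
2: hit
6: miss, frames [9, 7, 3, 2, 6]
0: miss, evict 9, frames [7, 3, 2, 6, 0]
7: hit
6: hit
Page faults: 6.

6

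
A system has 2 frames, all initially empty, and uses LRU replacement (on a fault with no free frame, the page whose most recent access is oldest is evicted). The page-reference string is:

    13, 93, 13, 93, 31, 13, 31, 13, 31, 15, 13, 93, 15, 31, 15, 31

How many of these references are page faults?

13 → fault, frames (13)
93 → fault, frames (13 93)
13 → hit
93 → hit
31 → fault, evict 13, frames (93 31)
13 → fault, evict 93, frames (31 13)
31 → hit
13 → hit
31 → hit
15 → fault, evict 13, frames (31 15)
13 → fault, evict 31, frames (15 13)
93 → fault, evict 15, frames (13 93)
15 → fault, evict 13, frames (93 15)
31 → fault, evict 93, frames (15 31)
15 → hit
31 → hit
Page faults: 9.

9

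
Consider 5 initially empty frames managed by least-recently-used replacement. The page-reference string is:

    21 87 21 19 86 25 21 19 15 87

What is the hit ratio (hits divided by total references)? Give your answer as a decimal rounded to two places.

0.30

21: miss, frames (21)
87: miss, frames (21 87)
21: hit
19: miss, frames (87 21 19)
86: miss, frames (87 21 19 86)
25: miss, frames (87 21 19 86 25)
21: hit
19: hit
15: miss, evict 87, frames (86 25 21 19 15)
87: miss, evict 86, frames (25 21 19 15 87)
Hits: 3 of 10 references → 3/10 = 0.3000.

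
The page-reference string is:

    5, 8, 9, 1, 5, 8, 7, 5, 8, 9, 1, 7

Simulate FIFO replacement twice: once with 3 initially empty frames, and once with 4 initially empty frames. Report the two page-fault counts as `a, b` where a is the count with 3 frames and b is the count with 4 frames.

9, 10

3 frames: F F F F F F F . . F F . → 9 faults.
4 frames: F F F F . . F F F F F F → 10 faults.
10 > 9: adding a frame increased faults — Belady's anomaly.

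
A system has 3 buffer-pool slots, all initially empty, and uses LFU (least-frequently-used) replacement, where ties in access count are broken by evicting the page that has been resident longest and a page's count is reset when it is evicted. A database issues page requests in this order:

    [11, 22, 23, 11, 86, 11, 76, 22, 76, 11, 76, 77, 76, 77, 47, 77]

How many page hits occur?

11 → miss, frames (11)
22 → miss, frames (11 22)
23 → miss, frames (11 22 23)
11 → hit
86 → miss, evict 22, frames (11 23 86)
11 → hit
76 → miss, evict 23, frames (11 86 76)
22 → miss, evict 86, frames (11 76 22)
76 → hit
11 → hit
76 → hit
77 → miss, evict 22, frames (11 76 77)
76 → hit
77 → hit
47 → miss, evict 77, frames (11 76 47)
77 → miss, evict 47, frames (11 76 77)
Hits: 7.

7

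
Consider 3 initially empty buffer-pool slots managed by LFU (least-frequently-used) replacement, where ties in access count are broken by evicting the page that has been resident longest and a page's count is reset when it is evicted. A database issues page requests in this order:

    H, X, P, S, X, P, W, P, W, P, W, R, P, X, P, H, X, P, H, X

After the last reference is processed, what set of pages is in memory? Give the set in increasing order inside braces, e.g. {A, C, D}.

H: fault, frames (H)
X: fault, frames (H X)
P: fault, frames (H X P)
S: fault, evict H, frames (X P S)
X: hit
P: hit
W: fault, evict S, frames (X P W)
P: hit
W: hit
P: hit
W: hit
R: fault, evict X, frames (P W R)
P: hit
X: fault, evict R, frames (P W X)
P: hit
H: fault, evict X, frames (P W H)
X: fault, evict H, frames (P W X)
P: hit
H: fault, evict X, frames (P W H)
X: fault, evict H, frames (P W X)

{P, W, X}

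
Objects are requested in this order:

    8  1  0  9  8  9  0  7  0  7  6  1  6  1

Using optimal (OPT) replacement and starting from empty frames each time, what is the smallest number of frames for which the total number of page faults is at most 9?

2

f=1: 14 faults
f=2: 8 faults
f=3: 7 faults
f=4: 6 faults
f=5: 6 faults
f=6: 6 faults
Smallest f with faults ≤ 9 is 2.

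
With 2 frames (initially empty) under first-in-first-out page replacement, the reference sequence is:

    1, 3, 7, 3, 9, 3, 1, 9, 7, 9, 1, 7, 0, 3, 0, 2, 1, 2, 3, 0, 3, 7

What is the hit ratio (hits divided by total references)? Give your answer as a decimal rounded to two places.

0.27

1 -> fault, frames [1]
3 -> fault, frames [1, 3]
7 -> fault, evict 1, frames [3, 7]
3 -> hit
9 -> fault, evict 3, frames [7, 9]
3 -> fault, evict 7, frames [9, 3]
1 -> fault, evict 9, frames [3, 1]
9 -> fault, evict 3, frames [1, 9]
7 -> fault, evict 1, frames [9, 7]
9 -> hit
1 -> fault, evict 9, frames [7, 1]
7 -> hit
0 -> fault, evict 7, frames [1, 0]
3 -> fault, evict 1, frames [0, 3]
0 -> hit
2 -> fault, evict 0, frames [3, 2]
1 -> fault, evict 3, frames [2, 1]
2 -> hit
3 -> fault, evict 2, frames [1, 3]
0 -> fault, evict 1, frames [3, 0]
3 -> hit
7 -> fault, evict 3, frames [0, 7]
Hits: 6 of 22 references → 6/22 = 0.2727.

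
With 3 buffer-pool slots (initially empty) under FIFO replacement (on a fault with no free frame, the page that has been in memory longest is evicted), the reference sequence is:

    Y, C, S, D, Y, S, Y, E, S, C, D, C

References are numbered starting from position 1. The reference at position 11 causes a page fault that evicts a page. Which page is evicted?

E

pos 1: Y -> fault, frames [Y]
pos 2: C -> fault, frames [Y, C]
pos 3: S -> fault, frames [Y, C, S]
pos 4: D -> fault, evict Y, frames [C, S, D]
pos 5: Y -> fault, evict C, frames [S, D, Y]
pos 6: S -> hit
pos 7: Y -> hit
pos 8: E -> fault, evict S, frames [D, Y, E]
pos 9: S -> fault, evict D, frames [Y, E, S]
pos 10: C -> fault, evict Y, frames [E, S, C]
pos 11: D -> fault, evict E, frames [S, C, D]
At position 11, page E is evicted.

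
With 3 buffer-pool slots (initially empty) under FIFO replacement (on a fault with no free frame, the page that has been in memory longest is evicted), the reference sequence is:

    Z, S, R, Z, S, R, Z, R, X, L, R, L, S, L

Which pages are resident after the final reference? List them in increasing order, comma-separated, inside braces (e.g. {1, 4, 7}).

{L, S, X}

Z -> fault, frames [Z]
S -> fault, frames [Z, S]
R -> fault, frames [Z, S, R]
Z -> hit
S -> hit
R -> hit
Z -> hit
R -> hit
X -> fault, evict Z, frames [S, R, X]
L -> fault, evict S, frames [R, X, L]
R -> hit
L -> hit
S -> fault, evict R, frames [X, L, S]
L -> hit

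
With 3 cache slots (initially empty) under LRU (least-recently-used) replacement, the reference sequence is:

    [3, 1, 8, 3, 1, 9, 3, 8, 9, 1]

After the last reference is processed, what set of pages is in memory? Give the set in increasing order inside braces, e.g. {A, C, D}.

3 → fault, frames {3}
1 → fault, frames {3,1}
8 → fault, frames {3,1,8}
3 → hit
1 → hit
9 → fault, evict 8, frames {3,1,9}
3 → hit
8 → fault, evict 1, frames {9,3,8}
9 → hit
1 → fault, evict 3, frames {8,9,1}

{1, 8, 9}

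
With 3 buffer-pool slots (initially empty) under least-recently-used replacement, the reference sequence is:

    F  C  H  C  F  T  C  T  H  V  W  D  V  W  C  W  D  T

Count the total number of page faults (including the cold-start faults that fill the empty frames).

F -> fault, frames (F)
C -> fault, frames (F C)
H -> fault, frames (F C H)
C -> hit
F -> hit
T -> fault, evict H, frames (C F T)
C -> hit
T -> hit
H -> fault, evict F, frames (C T H)
V -> fault, evict C, frames (T H V)
W -> fault, evict T, frames (H V W)
D -> fault, evict H, frames (V W D)
V -> hit
W -> hit
C -> fault, evict D, frames (V W C)
W -> hit
D -> fault, evict V, frames (C W D)
T -> fault, evict C, frames (W D T)
Page faults: 11.

11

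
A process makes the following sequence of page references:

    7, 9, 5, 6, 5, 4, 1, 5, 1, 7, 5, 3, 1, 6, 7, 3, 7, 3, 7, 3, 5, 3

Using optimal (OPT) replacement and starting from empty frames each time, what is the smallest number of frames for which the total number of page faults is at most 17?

2

f=1: 22 faults
f=2: 12 faults
f=3: 9 faults
f=4: 8 faults
f=5: 7 faults
f=6: 7 faults
f=7: 7 faults
Smallest f with faults ≤ 17 is 2.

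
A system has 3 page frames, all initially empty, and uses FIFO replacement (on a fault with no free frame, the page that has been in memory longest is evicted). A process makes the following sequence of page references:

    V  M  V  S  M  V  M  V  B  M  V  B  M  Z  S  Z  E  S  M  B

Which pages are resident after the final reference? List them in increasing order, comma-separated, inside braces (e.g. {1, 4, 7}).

{B, E, M}

V -> fault, frames {V}
M -> fault, frames {V,M}
V -> hit
S -> fault, frames {V,M,S}
M -> hit
V -> hit
M -> hit
V -> hit
B -> fault, evict V, frames {M,S,B}
M -> hit
V -> fault, evict M, frames {S,B,V}
B -> hit
M -> fault, evict S, frames {B,V,M}
Z -> fault, evict B, frames {V,M,Z}
S -> fault, evict V, frames {M,Z,S}
Z -> hit
E -> fault, evict M, frames {Z,S,E}
S -> hit
M -> fault, evict Z, frames {S,E,M}
B -> fault, evict S, frames {E,M,B}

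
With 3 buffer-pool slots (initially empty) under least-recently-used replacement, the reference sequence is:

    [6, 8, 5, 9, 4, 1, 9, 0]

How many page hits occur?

1

6 → miss, frames (6)
8 → miss, frames (6 8)
5 → miss, frames (6 8 5)
9 → miss, evict 6, frames (8 5 9)
4 → miss, evict 8, frames (5 9 4)
1 → miss, evict 5, frames (9 4 1)
9 → hit
0 → miss, evict 4, frames (1 9 0)
Hits: 1.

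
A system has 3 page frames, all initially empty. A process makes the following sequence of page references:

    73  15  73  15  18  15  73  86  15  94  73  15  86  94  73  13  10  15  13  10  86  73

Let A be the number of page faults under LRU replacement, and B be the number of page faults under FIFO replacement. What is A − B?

Under LRU: F F . . F . . F . F F . F F F F F F . . F F → 14 faults.
Under FIFO: F F . . F . . F . F F F F F F F F F . . F F → 15 faults.
A − B = 14 − 15 = -1.

-1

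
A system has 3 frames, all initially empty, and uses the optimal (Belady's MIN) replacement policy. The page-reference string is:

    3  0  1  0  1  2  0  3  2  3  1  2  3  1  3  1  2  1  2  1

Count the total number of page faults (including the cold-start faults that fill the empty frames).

5

3 -> miss, frames {3}
0 -> miss, frames {3,0}
1 -> miss, frames {3,0,1}
0 -> hit
1 -> hit
2 -> miss, evict 1, frames {3,0,2}
0 -> hit
3 -> hit
2 -> hit
3 -> hit
1 -> miss, evict 0, frames {3,2,1}
2 -> hit
3 -> hit
1 -> hit
3 -> hit
1 -> hit
2 -> hit
1 -> hit
2 -> hit
1 -> hit
Page faults: 5.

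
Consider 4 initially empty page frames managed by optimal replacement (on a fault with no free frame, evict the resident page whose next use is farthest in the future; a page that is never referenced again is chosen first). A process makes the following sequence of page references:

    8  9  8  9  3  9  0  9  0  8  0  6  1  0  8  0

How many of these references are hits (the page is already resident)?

10

8 → miss, frames [8]
9 → miss, frames [8, 9]
8 → hit
9 → hit
3 → miss, frames [8, 9, 3]
9 → hit
0 → miss, frames [8, 9, 3, 0]
9 → hit
0 → hit
8 → hit
0 → hit
6 → miss, evict 3, frames [8, 9, 0, 6]
1 → miss, evict 6, frames [8, 9, 0, 1]
0 → hit
8 → hit
0 → hit
Hits: 10.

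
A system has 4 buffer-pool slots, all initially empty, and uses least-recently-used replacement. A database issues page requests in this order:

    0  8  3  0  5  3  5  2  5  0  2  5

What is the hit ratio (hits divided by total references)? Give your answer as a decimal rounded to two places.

0.58

0 -> fault, frames (0)
8 -> fault, frames (0 8)
3 -> fault, frames (0 8 3)
0 -> hit
5 -> fault, frames (8 3 0 5)
3 -> hit
5 -> hit
2 -> fault, evict 8, frames (0 3 5 2)
5 -> hit
0 -> hit
2 -> hit
5 -> hit
Hits: 7 of 12 references → 7/12 = 0.5833.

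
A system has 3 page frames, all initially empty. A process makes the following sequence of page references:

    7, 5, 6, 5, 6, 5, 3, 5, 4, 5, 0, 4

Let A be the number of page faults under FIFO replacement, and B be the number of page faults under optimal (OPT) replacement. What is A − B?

1

Under FIFO: F F F . . . F . F F F . → 7 faults.
Under OPT: F F F . . . F . F . F . → 6 faults.
A − B = 7 − 6 = 1.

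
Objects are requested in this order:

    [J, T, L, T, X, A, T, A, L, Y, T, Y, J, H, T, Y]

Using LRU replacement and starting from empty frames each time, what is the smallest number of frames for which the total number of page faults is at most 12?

f=1: 16 faults
f=2: 13 faults
f=3: 12 faults
f=4: 8 faults
f=5: 8 faults
f=6: 7 faults
f=7: 7 faults
Smallest f with faults ≤ 12 is 3.

3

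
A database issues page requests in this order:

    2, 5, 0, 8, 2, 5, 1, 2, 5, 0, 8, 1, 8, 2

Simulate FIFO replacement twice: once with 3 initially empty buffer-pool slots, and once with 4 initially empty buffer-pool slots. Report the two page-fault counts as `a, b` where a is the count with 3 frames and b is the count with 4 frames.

3 frames: F F F F F F F . . F F . . F → 10 faults.
4 frames: F F F F . . F F F F F F . F → 11 faults.
11 > 10: adding a frame increased faults — Belady's anomaly.

10, 11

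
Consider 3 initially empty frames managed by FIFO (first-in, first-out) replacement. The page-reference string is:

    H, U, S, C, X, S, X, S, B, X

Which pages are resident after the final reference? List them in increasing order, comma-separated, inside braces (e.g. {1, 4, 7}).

H → fault, frames [H]
U → fault, frames [H, U]
S → fault, frames [H, U, S]
C → fault, evict H, frames [U, S, C]
X → fault, evict U, frames [S, C, X]
S → hit
X → hit
S → hit
B → fault, evict S, frames [C, X, B]
X → hit

{B, C, X}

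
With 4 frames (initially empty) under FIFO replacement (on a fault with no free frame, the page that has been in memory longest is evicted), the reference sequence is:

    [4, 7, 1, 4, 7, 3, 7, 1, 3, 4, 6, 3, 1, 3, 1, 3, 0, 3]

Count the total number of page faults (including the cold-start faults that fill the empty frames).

4 → miss, frames [4]
7 → miss, frames [4, 7]
1 → miss, frames [4, 7, 1]
4 → hit
7 → hit
3 → miss, frames [4, 7, 1, 3]
7 → hit
1 → hit
3 → hit
4 → hit
6 → miss, evict 4, frames [7, 1, 3, 6]
3 → hit
1 → hit
3 → hit
1 → hit
3 → hit
0 → miss, evict 7, frames [1, 3, 6, 0]
3 → hit
Page faults: 6.

6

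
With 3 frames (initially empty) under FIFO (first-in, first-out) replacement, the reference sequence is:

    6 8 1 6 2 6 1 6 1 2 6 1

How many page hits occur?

7

6 -> miss, frames (6)
8 -> miss, frames (6 8)
1 -> miss, frames (6 8 1)
6 -> hit
2 -> miss, evict 6, frames (8 1 2)
6 -> miss, evict 8, frames (1 2 6)
1 -> hit
6 -> hit
1 -> hit
2 -> hit
6 -> hit
1 -> hit
Hits: 7.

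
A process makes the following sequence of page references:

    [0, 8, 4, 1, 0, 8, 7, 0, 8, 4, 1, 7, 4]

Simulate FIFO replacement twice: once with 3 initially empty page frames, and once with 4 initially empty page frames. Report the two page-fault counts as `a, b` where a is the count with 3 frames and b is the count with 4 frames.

3 frames: F F F F F F F . . F F . . → 9 faults.
4 frames: F F F F . . F F F F F F . → 10 faults.
10 > 9: adding a frame increased faults — Belady's anomaly.

9, 10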